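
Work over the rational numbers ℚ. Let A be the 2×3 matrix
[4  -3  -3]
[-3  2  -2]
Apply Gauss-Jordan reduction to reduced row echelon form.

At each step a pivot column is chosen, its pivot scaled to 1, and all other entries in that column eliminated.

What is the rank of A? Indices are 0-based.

rank = 2

pivot(0,0)=4: scale R0 → (1, -3/4, -3/4)
  clear (1,0): R1 −= (-3)R0 → (0, -1/4, -17/4)
pivot(1,1)=-1/4: scale R1 → (0, 1, 17)
  clear (0,1): R0 −= (-3/4)R1 → (1, 0, 12)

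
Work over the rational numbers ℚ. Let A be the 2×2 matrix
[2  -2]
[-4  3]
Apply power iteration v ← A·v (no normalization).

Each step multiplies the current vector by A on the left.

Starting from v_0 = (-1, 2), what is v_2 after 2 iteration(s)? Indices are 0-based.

v_2 = (-32, 54)

v_0 = (-1, 2).
v_1 = A·v_0 = (-6, 10).
v_2 = A·v_1 = (-32, 54).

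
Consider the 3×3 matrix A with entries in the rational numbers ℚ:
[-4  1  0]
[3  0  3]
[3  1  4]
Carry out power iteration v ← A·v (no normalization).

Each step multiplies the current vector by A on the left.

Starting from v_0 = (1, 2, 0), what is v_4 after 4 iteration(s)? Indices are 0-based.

v_4 = (224, 225, 419)

v_0 = (1, 2, 0).
v_1 = A·v_0 = (-2, 3, 5).
v_2 = A·v_1 = (11, 9, 17).
v_3 = A·v_2 = (-35, 84, 110).
v_4 = A·v_3 = (224, 225, 419).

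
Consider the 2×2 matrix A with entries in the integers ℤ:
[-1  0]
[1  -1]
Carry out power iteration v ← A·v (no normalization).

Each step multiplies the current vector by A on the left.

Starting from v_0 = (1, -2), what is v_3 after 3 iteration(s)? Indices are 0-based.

v_3 = (-1, 5)

v_0 = (1, -2).
v_1 = A·v_0 = (-1, 3).
v_2 = A·v_1 = (1, -4).
v_3 = A·v_2 = (-1, 5).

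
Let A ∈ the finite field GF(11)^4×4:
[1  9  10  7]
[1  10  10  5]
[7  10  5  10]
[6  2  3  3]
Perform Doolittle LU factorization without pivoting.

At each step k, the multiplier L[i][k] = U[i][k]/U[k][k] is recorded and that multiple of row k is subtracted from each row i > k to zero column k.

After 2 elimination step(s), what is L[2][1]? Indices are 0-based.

k=0: U[0][0]=1
  eliminate (1,0): mult=1, new row 1: (0, 1, 0, 9); set L[1][0]=1
  eliminate (2,0): mult=7, new row 2: (0, 2, 1, 5); set L[2][0]=7
  eliminate (3,0): mult=6, new row 3: (0, 3, 9, 5); set L[3][0]=6
k=1: U[1][1]=1
  eliminate (2,1): mult=2, new row 2: (0, 0, 1, 9); set L[2][1]=2
  eliminate (3,1): mult=3, new row 3: (0, 0, 9, 0); set L[3][1]=3

L[2][1] = 2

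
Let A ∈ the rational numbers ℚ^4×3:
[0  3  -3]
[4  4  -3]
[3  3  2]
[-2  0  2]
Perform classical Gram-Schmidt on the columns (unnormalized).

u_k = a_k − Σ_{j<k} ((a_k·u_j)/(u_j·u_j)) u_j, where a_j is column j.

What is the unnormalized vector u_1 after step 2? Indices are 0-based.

Step 1: u_0 = a_0 = (0, 4, 3, -2).
Step 2: u_1 = a_1 − (25/29)·u_0 = (3, 16/29, 12/29, 50/29).

u_1 = (3, 16/29, 12/29, 50/29)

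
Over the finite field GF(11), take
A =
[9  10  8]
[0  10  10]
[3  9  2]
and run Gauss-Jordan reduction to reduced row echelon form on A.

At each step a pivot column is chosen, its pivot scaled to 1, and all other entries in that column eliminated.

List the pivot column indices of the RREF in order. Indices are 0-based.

pivot columns: 0, 1, 2

[1] R0 /= 9  ⇒  (1, 6, 7)
     R2 -= 3·R0  ⇒  (0, 2, 3)
[2] R1 /= 10  ⇒  (0, 1, 1)
     R0 -= 6·R1  ⇒  (1, 0, 1)
     R2 -= 2·R1  ⇒  (0, 0, 1)
[3] R2 /= 1  ⇒  (0, 0, 1)
     R0 -= 1·R2  ⇒  (1, 0, 0)
     R1 -= 1·R2  ⇒  (0, 1, 0)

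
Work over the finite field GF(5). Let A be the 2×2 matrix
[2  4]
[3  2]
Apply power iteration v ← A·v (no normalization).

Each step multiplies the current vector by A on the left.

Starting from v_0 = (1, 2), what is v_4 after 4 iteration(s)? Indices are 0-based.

v_0 = (1, 2).
v_1 = A·v_0 = (0, 2).
v_2 = A·v_1 = (3, 4).
v_3 = A·v_2 = (2, 2).
v_4 = A·v_3 = (2, 0).

v_4 = (2, 0)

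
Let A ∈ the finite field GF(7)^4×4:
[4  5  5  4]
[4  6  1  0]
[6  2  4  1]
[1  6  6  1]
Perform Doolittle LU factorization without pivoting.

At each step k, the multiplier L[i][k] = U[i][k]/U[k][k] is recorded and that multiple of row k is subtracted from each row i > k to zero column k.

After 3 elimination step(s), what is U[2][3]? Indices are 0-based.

U[2][3] = 1

Step 1: pivot at (0,0) is 4.
  row1 ← row1 − (1)·row0  ⇒  L[1][0]=1, U row1=(0, 1, 3, 3)
  row2 ← row2 − (5)·row0  ⇒  L[2][0]=5, U row2=(0, 5, 0, 2)
  row3 ← row3 − (2)·row0  ⇒  L[3][0]=2, U row3=(0, 3, 3, 0)
Step 2: pivot at (1,1) is 1.
  row2 ← row2 − (5)·row1  ⇒  L[2][1]=5, U row2=(0, 0, 6, 1)
  row3 ← row3 − (3)·row1  ⇒  L[3][1]=3, U row3=(0, 0, 1, 5)
Step 3: pivot at (2,2) is 6.
  row3 ← row3 − (6)·row2  ⇒  L[3][2]=6, U row3=(0, 0, 0, 6)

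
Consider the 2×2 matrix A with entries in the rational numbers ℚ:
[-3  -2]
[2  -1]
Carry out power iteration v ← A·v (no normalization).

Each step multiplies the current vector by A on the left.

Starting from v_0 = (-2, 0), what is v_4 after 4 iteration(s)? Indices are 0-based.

v_4 = (78, 32)

v_0 = (-2, 0).
v_1 = A·v_0 = (6, -4).
v_2 = A·v_1 = (-10, 16).
v_3 = A·v_2 = (-2, -36).
v_4 = A·v_3 = (78, 32).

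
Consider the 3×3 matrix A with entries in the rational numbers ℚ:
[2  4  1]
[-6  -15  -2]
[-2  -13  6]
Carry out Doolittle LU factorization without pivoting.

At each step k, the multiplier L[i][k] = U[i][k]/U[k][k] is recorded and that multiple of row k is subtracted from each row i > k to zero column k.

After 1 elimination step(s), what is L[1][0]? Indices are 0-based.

L[1][0] = -3

[col 0] pivot 2
  R1 -= -3*R0 → (0, -3, 1)  (L[1][0] := -3)
  R2 -= -1*R0 → (0, -9, 7)  (L[2][0] := -1)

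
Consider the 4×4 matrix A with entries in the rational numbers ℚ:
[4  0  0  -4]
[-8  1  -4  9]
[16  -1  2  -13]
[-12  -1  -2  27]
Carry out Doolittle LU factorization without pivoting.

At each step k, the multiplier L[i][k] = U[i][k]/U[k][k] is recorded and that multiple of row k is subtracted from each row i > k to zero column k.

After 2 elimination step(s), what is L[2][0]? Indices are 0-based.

k=0: U[0][0]=4
  eliminate (1,0): mult=-2, new row 1: (0, 1, -4, 1); set L[1][0]=-2
  eliminate (2,0): mult=4, new row 2: (0, -1, 2, 3); set L[2][0]=4
  eliminate (3,0): mult=-3, new row 3: (0, -1, -2, 15); set L[3][0]=-3
k=1: U[1][1]=1
  eliminate (2,1): mult=-1, new row 2: (0, 0, -2, 4); set L[2][1]=-1
  eliminate (3,1): mult=-1, new row 3: (0, 0, -6, 16); set L[3][1]=-1

L[2][0] = 4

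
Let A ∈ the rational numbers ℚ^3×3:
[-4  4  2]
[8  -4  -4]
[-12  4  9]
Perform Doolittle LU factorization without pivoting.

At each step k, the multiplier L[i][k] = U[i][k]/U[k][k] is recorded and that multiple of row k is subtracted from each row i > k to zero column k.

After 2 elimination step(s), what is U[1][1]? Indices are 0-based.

Step 1: pivot at (0,0) is -4.
  row1 ← row1 − (-2)·row0  ⇒  L[1][0]=-2, U row1=(0, 4, 0)
  row2 ← row2 − (3)·row0  ⇒  L[2][0]=3, U row2=(0, -8, 3)
Step 2: pivot at (1,1) is 4.
  row2 ← row2 − (-2)·row1  ⇒  L[2][1]=-2, U row2=(0, 0, 3)

U[1][1] = 4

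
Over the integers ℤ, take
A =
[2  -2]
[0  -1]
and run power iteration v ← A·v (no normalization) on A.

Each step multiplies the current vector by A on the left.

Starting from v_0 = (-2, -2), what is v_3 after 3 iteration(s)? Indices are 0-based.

v_0 = (-2, -2).
v_1 = A·v_0 = (0, 2).
v_2 = A·v_1 = (-4, -2).
v_3 = A·v_2 = (-4, 2).

v_3 = (-4, 2)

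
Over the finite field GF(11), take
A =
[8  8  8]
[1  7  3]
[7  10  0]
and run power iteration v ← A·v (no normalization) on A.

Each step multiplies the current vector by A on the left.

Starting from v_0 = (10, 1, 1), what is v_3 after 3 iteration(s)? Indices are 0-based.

v_3 = (8, 3, 6)

v_0 = (10, 1, 1).
v_1 = A·v_0 = (8, 9, 3).
v_2 = A·v_1 = (6, 3, 3).
v_3 = A·v_2 = (8, 3, 6).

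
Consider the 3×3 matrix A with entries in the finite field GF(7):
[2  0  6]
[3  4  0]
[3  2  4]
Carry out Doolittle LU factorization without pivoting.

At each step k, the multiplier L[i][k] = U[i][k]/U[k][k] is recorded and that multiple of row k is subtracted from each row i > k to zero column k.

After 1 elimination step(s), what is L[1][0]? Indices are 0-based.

Step 1: pivot at (0,0) is 2.
  row1 ← row1 − (5)·row0  ⇒  L[1][0]=5, U row1=(0, 4, 5)
  row2 ← row2 − (5)·row0  ⇒  L[2][0]=5, U row2=(0, 2, 2)

L[1][0] = 5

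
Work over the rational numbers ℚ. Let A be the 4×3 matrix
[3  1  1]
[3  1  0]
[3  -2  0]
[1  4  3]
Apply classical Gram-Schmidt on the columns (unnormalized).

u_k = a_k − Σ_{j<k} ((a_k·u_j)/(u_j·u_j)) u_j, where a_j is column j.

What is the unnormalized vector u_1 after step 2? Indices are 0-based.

u_1 = (4/7, 4/7, -17/7, 27/7)

Step 1: u_0 = a_0 = (3, 3, 3, 1).
Step 2: u_1 = a_1 − (1/7)·u_0 = (4/7, 4/7, -17/7, 27/7).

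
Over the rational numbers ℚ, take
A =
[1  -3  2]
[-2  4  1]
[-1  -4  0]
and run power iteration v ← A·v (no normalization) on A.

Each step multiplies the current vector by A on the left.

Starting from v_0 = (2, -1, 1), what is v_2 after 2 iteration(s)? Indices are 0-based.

v_2 = (32, -40, 21)

v_0 = (2, -1, 1).
v_1 = A·v_0 = (7, -7, 2).
v_2 = A·v_1 = (32, -40, 21).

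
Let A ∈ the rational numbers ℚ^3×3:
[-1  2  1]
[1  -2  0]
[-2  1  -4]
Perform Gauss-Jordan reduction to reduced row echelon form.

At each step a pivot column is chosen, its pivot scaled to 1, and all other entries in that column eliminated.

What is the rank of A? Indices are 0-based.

rank = 3

[1] R0 /= -1  ⇒  (1, -2, -1)
     R1 -= 1·R0  ⇒  (0, 0, 1)
     R2 -= -2·R0  ⇒  (0, -3, -6)
[2] R1 <-> R2
[2] R1 /= -3  ⇒  (0, 1, 2)
     R0 -= -2·R1  ⇒  (1, 0, 3)
[3] R2 /= 1  ⇒  (0, 0, 1)
     R0 -= 3·R2  ⇒  (1, 0, 0)
     R1 -= 2·R2  ⇒  (0, 1, 0)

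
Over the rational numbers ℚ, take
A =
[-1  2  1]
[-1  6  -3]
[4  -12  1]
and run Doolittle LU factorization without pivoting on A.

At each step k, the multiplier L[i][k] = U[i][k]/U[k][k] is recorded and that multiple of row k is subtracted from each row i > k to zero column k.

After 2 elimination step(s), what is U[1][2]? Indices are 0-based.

U[1][2] = -4

k=0: U[0][0]=-1
  eliminate (1,0): mult=1, new row 1: (0, 4, -4); set L[1][0]=1
  eliminate (2,0): mult=-4, new row 2: (0, -4, 5); set L[2][0]=-4
k=1: U[1][1]=4
  eliminate (2,1): mult=-1, new row 2: (0, 0, 1); set L[2][1]=-1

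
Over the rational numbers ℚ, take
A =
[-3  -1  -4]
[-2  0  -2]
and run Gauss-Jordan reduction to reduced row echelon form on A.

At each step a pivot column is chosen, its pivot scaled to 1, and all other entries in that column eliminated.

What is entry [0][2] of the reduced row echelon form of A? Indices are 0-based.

M[0][2] = 1

pivot(0,0)=-3: scale R0 → (1, 1/3, 4/3)
  clear (1,0): R1 −= (-2)R0 → (0, 2/3, 2/3)
pivot(1,1)=2/3: scale R1 → (0, 1, 1)
  clear (0,1): R0 −= (1/3)R1 → (1, 0, 1)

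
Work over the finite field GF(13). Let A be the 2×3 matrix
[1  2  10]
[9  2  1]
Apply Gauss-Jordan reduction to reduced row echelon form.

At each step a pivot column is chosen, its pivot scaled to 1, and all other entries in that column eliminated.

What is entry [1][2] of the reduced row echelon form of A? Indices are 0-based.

step 1: normalize row 0 (÷1) = (1, 2, 10)
  row 1: subtract 9×row0 = (0, 10, 2)
step 2: normalize row 1 (÷10) = (0, 1, 8)
  row 0: subtract 2×row1 = (1, 0, 7)

M[1][2] = 8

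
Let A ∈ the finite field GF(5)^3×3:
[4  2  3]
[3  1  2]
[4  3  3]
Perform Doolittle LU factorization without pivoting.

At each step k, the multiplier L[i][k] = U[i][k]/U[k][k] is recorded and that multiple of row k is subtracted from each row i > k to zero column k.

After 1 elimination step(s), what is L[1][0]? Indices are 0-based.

L[1][0] = 2

[col 0] pivot 4
  R1 -= 2*R0 → (0, 2, 1)  (L[1][0] := 2)
  R2 -= 1*R0 → (0, 1, 0)  (L[2][0] := 1)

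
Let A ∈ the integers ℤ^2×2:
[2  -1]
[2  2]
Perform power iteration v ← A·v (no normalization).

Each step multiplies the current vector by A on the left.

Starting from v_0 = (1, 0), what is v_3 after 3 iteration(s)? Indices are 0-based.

v_3 = (-4, 20)

v_0 = (1, 0).
v_1 = A·v_0 = (2, 2).
v_2 = A·v_1 = (2, 8).
v_3 = A·v_2 = (-4, 20).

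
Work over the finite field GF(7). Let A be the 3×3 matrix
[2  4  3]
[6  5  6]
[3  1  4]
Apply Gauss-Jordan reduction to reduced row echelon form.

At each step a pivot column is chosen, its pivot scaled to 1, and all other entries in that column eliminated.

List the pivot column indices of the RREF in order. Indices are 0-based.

[1] R0 /= 2  ⇒  (1, 2, 5)
     R1 -= 6·R0  ⇒  (0, 0, 4)
     R2 -= 3·R0  ⇒  (0, 2, 3)
[2] R1 <-> R2
[2] R1 /= 2  ⇒  (0, 1, 5)
     R0 -= 2·R1  ⇒  (1, 0, 2)
[3] R2 /= 4  ⇒  (0, 0, 1)
     R0 -= 2·R2  ⇒  (1, 0, 0)
     R1 -= 5·R2  ⇒  (0, 1, 0)

pivot columns: 0, 1, 2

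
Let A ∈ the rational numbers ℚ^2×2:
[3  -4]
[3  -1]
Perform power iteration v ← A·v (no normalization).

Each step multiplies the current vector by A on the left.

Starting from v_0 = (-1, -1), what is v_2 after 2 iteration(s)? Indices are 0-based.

v_2 = (11, 5)

v_0 = (-1, -1).
v_1 = A·v_0 = (1, -2).
v_2 = A·v_1 = (11, 5).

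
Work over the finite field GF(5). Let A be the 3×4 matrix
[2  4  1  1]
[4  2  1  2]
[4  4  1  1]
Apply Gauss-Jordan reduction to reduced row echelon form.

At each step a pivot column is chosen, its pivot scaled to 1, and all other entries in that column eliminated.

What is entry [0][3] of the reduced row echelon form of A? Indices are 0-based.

M[0][3] = 0

pivot(0,0)=2: scale R0 → (1, 2, 3, 3)
  clear (1,0): R1 −= (4)R0 → (0, 4, 4, 0)
  clear (2,0): R2 −= (4)R0 → (0, 1, 4, 4)
pivot(1,1)=4: scale R1 → (0, 1, 1, 0)
  clear (0,1): R0 −= (2)R1 → (1, 0, 1, 3)
  clear (2,1): R2 −= (1)R1 → (0, 0, 3, 4)
pivot(2,2)=3: scale R2 → (0, 0, 1, 3)
  clear (0,2): R0 −= (1)R2 → (1, 0, 0, 0)
  clear (1,2): R1 −= (1)R2 → (0, 1, 0, 2)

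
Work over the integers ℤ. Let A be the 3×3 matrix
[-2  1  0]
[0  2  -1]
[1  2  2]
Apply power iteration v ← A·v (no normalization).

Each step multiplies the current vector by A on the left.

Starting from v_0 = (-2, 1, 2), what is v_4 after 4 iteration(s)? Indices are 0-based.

v_0 = (-2, 1, 2).
v_1 = A·v_0 = (5, 0, 4).
v_2 = A·v_1 = (-10, -4, 13).
v_3 = A·v_2 = (16, -21, 8).
v_4 = A·v_3 = (-53, -50, -10).

v_4 = (-53, -50, -10)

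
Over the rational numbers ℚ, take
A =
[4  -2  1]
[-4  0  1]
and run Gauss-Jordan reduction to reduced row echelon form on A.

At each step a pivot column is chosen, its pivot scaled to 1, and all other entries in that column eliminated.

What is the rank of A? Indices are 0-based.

[1] R0 /= 4  ⇒  (1, -1/2, 1/4)
     R1 -= -4·R0  ⇒  (0, -2, 2)
[2] R1 /= -2  ⇒  (0, 1, -1)
     R0 -= -1/2·R1  ⇒  (1, 0, -1/4)

rank = 2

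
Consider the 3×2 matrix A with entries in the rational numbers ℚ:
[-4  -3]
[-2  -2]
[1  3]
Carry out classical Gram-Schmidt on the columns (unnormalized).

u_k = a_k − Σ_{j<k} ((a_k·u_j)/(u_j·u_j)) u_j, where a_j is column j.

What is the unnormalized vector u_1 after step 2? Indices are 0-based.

Step 1: u_0 = a_0 = (-4, -2, 1).
Step 2: u_1 = a_1 − (19/21)·u_0 = (13/21, -4/21, 44/21).

u_1 = (13/21, -4/21, 44/21)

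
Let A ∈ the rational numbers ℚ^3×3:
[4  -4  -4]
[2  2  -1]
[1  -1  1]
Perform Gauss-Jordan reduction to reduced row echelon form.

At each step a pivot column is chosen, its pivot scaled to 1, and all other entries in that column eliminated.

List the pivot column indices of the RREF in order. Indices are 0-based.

[1] R0 /= 4  ⇒  (1, -1, -1)
     R1 -= 2·R0  ⇒  (0, 4, 1)
     R2 -= 1·R0  ⇒  (0, 0, 2)
[2] R1 /= 4  ⇒  (0, 1, 1/4)
     R0 -= -1·R1  ⇒  (1, 0, -3/4)
[3] R2 /= 2  ⇒  (0, 0, 1)
     R0 -= -3/4·R2  ⇒  (1, 0, 0)
     R1 -= 1/4·R2  ⇒  (0, 1, 0)

pivot columns: 0, 1, 2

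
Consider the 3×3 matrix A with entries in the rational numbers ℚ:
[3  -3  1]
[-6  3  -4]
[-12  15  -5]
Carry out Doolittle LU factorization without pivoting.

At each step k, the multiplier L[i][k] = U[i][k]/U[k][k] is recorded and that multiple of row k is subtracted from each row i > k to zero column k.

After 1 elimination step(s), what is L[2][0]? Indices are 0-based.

L[2][0] = -4

[col 0] pivot 3
  R1 -= -2*R0 → (0, -3, -2)  (L[1][0] := -2)
  R2 -= -4*R0 → (0, 3, -1)  (L[2][0] := -4)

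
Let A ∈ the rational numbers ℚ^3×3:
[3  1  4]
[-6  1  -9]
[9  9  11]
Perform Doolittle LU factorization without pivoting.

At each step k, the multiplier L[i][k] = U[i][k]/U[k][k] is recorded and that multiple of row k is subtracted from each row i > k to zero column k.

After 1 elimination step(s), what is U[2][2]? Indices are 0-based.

k=0: U[0][0]=3
  eliminate (1,0): mult=-2, new row 1: (0, 3, -1); set L[1][0]=-2
  eliminate (2,0): mult=3, new row 2: (0, 6, -1); set L[2][0]=3

U[2][2] = -1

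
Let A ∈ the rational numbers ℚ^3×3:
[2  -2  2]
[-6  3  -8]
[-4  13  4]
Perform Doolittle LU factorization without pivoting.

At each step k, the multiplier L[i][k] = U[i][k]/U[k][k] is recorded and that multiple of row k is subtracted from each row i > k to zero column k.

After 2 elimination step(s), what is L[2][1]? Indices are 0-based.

L[2][1] = -3

[col 0] pivot 2
  R1 -= -3*R0 → (0, -3, -2)  (L[1][0] := -3)
  R2 -= -2*R0 → (0, 9, 8)  (L[2][0] := -2)
[col 1] pivot -3
  R2 -= -3*R1 → (0, 0, 2)  (L[2][1] := -3)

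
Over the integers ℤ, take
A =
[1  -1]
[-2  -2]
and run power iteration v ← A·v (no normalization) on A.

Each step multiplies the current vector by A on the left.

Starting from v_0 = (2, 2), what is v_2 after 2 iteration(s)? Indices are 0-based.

v_0 = (2, 2).
v_1 = A·v_0 = (0, -8).
v_2 = A·v_1 = (8, 16).

v_2 = (8, 16)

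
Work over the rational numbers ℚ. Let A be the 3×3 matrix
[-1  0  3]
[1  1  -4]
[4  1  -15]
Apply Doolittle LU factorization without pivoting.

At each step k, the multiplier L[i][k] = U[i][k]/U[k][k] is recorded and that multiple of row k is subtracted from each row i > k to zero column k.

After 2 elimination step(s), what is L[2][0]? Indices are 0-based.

k=0: U[0][0]=-1
  eliminate (1,0): mult=-1, new row 1: (0, 1, -1); set L[1][0]=-1
  eliminate (2,0): mult=-4, new row 2: (0, 1, -3); set L[2][0]=-4
k=1: U[1][1]=1
  eliminate (2,1): mult=1, new row 2: (0, 0, -2); set L[2][1]=1

L[2][0] = -4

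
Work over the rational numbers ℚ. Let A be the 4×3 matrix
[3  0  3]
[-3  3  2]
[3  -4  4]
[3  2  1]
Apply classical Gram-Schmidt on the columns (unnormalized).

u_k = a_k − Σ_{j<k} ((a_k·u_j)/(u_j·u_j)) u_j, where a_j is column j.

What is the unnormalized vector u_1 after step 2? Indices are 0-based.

Step 1: u_0 = a_0 = (3, -3, 3, 3).
Step 2: u_1 = a_1 − (-5/12)·u_0 = (5/4, 7/4, -11/4, 13/4).

u_1 = (5/4, 7/4, -11/4, 13/4)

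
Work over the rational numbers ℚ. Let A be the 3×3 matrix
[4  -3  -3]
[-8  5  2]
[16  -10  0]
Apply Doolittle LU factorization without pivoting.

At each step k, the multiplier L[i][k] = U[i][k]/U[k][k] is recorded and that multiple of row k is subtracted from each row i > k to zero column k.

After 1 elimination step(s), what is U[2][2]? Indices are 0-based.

[col 0] pivot 4
  R1 -= -2*R0 → (0, -1, -4)  (L[1][0] := -2)
  R2 -= 4*R0 → (0, 2, 12)  (L[2][0] := 4)

U[2][2] = 12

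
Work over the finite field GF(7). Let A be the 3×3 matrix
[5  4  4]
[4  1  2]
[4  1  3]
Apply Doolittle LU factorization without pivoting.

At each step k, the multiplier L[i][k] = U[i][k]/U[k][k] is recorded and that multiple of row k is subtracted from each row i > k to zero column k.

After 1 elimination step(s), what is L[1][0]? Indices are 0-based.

k=0: U[0][0]=5
  eliminate (1,0): mult=5, new row 1: (0, 2, 3); set L[1][0]=5
  eliminate (2,0): mult=5, new row 2: (0, 2, 4); set L[2][0]=5

L[1][0] = 5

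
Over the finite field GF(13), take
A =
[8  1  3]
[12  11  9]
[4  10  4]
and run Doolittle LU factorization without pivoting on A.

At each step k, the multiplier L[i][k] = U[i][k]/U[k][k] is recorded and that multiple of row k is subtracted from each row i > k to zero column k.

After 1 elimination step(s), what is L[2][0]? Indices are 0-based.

L[2][0] = 7

k=0: U[0][0]=8
  eliminate (1,0): mult=8, new row 1: (0, 3, 11); set L[1][0]=8
  eliminate (2,0): mult=7, new row 2: (0, 3, 9); set L[2][0]=7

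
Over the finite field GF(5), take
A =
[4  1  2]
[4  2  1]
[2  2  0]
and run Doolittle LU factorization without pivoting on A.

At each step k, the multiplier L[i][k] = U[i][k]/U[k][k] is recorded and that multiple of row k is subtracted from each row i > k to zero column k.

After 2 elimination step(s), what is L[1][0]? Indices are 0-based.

L[1][0] = 1

k=0: U[0][0]=4
  eliminate (1,0): mult=1, new row 1: (0, 1, 4); set L[1][0]=1
  eliminate (2,0): mult=3, new row 2: (0, 4, 4); set L[2][0]=3
k=1: U[1][1]=1
  eliminate (2,1): mult=4, new row 2: (0, 0, 3); set L[2][1]=4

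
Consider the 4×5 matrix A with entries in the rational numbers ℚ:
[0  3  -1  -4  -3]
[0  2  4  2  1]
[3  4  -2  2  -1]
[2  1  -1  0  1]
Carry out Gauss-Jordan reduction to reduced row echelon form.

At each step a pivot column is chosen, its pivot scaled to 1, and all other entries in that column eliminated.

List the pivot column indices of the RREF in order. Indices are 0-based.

pivot columns: 0, 1, 2, 3

[1] R0 <-> R2
[1] R0 /= 3  ⇒  (1, 4/3, -2/3, 2/3, -1/3)
     R3 -= 2·R0  ⇒  (0, -5/3, 1/3, -4/3, 5/3)
[2] R1 /= 2  ⇒  (0, 1, 2, 1, 1/2)
     R0 -= 4/3·R1  ⇒  (1, 0, -10/3, -2/3, -1)
     R2 -= 3·R1  ⇒  (0, 0, -7, -7, -9/2)
     R3 -= -5/3·R1  ⇒  (0, 0, 11/3, 1/3, 5/2)
[3] R2 /= -7  ⇒  (0, 0, 1, 1, 9/14)
     R0 -= -10/3·R2  ⇒  (1, 0, 0, 8/3, 8/7)
     R1 -= 2·R2  ⇒  (0, 1, 0, -1, -11/14)
     R3 -= 11/3·R2  ⇒  (0, 0, 0, -10/3, 1/7)
[4] R3 /= -10/3  ⇒  (0, 0, 0, 1, -3/70)
     R0 -= 8/3·R3  ⇒  (1, 0, 0, 0, 44/35)
     R1 -= -1·R3  ⇒  (0, 1, 0, 0, -29/35)
     R2 -= 1·R3  ⇒  (0, 0, 1, 0, 24/35)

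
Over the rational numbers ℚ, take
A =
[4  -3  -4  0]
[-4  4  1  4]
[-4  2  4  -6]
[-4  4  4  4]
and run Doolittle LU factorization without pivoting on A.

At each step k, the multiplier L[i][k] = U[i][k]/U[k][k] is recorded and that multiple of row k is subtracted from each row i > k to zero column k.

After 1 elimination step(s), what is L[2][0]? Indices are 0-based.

L[2][0] = -1

Step 1: pivot at (0,0) is 4.
  row1 ← row1 − (-1)·row0  ⇒  L[1][0]=-1, U row1=(0, 1, -3, 4)
  row2 ← row2 − (-1)·row0  ⇒  L[2][0]=-1, U row2=(0, -1, 0, -6)
  row3 ← row3 − (-1)·row0  ⇒  L[3][0]=-1, U row3=(0, 1, 0, 4)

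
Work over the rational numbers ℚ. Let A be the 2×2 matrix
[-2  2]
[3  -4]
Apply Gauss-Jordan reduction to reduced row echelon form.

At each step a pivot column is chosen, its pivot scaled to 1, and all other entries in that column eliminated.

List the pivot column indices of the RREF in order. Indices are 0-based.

pivot columns: 0, 1

[1] R0 /= -2  ⇒  (1, -1)
     R1 -= 3·R0  ⇒  (0, -1)
[2] R1 /= -1  ⇒  (0, 1)
     R0 -= -1·R1  ⇒  (1, 0)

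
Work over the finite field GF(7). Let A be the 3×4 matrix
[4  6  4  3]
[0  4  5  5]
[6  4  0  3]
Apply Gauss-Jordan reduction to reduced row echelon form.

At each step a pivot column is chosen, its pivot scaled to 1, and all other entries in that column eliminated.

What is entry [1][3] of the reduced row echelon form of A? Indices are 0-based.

pivot(0,0)=4: scale R0 → (1, 5, 1, 6)
  clear (2,0): R2 −= (6)R0 → (0, 2, 1, 2)
pivot(1,1)=4: scale R1 → (0, 1, 3, 3)
  clear (0,1): R0 −= (5)R1 → (1, 0, 0, 5)
  clear (2,1): R2 −= (2)R1 → (0, 0, 2, 3)
pivot(2,2)=2: scale R2 → (0, 0, 1, 5)
  clear (1,2): R1 −= (3)R2 → (0, 1, 0, 2)

M[1][3] = 2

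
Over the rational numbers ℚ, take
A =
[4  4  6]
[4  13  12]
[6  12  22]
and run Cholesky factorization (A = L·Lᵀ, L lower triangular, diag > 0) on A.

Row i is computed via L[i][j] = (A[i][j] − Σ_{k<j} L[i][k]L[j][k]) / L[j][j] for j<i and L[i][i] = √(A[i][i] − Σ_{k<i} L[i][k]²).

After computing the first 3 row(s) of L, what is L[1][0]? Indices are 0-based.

L[1][0] = 2

Step 1: L[0][0] = √(4) = 2.
  L[1][0] = (4) / L[0][0] = 2.
Step 2: L[1][1] = √(9) = 3.
  L[2][0] = (6) / L[0][0] = 3.
  L[2][1] = (6) / L[1][1] = 2.
Step 3: L[2][2] = √(9) = 3.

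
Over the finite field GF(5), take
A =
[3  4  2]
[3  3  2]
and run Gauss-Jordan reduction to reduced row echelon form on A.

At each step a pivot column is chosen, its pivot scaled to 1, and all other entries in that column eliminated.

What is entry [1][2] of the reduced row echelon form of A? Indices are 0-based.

M[1][2] = 0

step 1: normalize row 0 (÷3) = (1, 3, 4)
  row 1: subtract 3×row0 = (0, 4, 0)
step 2: normalize row 1 (÷4) = (0, 1, 0)
  row 0: subtract 3×row1 = (1, 0, 4)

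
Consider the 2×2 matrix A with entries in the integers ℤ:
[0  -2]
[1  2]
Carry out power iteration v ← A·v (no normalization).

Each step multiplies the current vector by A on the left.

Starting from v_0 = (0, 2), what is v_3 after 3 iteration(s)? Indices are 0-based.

v_3 = (-8, 0)

v_0 = (0, 2).
v_1 = A·v_0 = (-4, 4).
v_2 = A·v_1 = (-8, 4).
v_3 = A·v_2 = (-8, 0).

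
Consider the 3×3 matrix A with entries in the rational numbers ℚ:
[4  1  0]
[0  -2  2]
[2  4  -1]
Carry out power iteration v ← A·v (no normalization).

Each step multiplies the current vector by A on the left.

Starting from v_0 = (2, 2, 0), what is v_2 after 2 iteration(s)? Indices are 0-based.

v_2 = (36, 32, -8)

v_0 = (2, 2, 0).
v_1 = A·v_0 = (10, -4, 12).
v_2 = A·v_1 = (36, 32, -8).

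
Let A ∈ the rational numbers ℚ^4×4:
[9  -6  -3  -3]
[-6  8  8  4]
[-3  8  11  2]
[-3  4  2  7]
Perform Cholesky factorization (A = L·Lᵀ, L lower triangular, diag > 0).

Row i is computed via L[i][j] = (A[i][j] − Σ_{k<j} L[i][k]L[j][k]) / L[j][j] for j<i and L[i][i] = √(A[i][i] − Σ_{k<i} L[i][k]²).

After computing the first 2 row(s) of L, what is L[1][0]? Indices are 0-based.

Step 1: L[0][0] = √(9) = 3.
  L[1][0] = (-6) / L[0][0] = -2.
Step 2: L[1][1] = √(4) = 2.

L[1][0] = -2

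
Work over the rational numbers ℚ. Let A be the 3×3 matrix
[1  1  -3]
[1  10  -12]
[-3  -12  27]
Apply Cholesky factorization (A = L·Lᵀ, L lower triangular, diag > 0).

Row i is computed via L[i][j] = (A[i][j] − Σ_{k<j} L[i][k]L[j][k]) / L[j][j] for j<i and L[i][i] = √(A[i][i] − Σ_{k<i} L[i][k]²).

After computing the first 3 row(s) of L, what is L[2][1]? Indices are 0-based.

L[2][1] = -3

Step 1: L[0][0] = √(1) = 1.
  L[1][0] = (1) / L[0][0] = 1.
Step 2: L[1][1] = √(9) = 3.
  L[2][0] = (-3) / L[0][0] = -3.
  L[2][1] = (-9) / L[1][1] = -3.
Step 3: L[2][2] = √(9) = 3.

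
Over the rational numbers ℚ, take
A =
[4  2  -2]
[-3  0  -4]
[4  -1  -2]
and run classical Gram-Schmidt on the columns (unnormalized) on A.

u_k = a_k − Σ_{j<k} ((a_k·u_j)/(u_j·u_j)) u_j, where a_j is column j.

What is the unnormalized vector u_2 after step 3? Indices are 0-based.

u_2 = (-22/21, -88/21, -44/21)

Step 1: u_0 = a_0 = (4, -3, 4).
Step 2: u_1 = a_1 − (4/41)·u_0 = (66/41, 12/41, -57/41).
Step 3: u_2 = a_2 − (-4/41)·u_0 − (-22/63)·u_1 = (-22/21, -88/21, -44/21).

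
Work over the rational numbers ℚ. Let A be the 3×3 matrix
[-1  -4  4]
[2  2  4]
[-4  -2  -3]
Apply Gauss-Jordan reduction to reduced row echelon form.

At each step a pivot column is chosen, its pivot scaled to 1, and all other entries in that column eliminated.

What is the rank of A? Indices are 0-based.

rank = 3

[1] R0 /= -1  ⇒  (1, 4, -4)
     R1 -= 2·R0  ⇒  (0, -6, 12)
     R2 -= -4·R0  ⇒  (0, 14, -19)
[2] R1 /= -6  ⇒  (0, 1, -2)
     R0 -= 4·R1  ⇒  (1, 0, 4)
     R2 -= 14·R1  ⇒  (0, 0, 9)
[3] R2 /= 9  ⇒  (0, 0, 1)
     R0 -= 4·R2  ⇒  (1, 0, 0)
     R1 -= -2·R2  ⇒  (0, 1, 0)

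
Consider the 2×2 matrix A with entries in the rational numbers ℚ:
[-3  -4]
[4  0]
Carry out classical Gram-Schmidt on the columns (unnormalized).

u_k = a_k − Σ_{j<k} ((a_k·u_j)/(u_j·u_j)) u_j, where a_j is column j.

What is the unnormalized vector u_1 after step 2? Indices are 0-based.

u_1 = (-64/25, -48/25)

Step 1: u_0 = a_0 = (-3, 4).
Step 2: u_1 = a_1 − (12/25)·u_0 = (-64/25, -48/25).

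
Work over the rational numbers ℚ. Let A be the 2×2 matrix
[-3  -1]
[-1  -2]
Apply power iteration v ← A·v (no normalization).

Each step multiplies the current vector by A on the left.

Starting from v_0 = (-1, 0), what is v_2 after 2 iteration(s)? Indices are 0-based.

v_2 = (-10, -5)

v_0 = (-1, 0).
v_1 = A·v_0 = (3, 1).
v_2 = A·v_1 = (-10, -5).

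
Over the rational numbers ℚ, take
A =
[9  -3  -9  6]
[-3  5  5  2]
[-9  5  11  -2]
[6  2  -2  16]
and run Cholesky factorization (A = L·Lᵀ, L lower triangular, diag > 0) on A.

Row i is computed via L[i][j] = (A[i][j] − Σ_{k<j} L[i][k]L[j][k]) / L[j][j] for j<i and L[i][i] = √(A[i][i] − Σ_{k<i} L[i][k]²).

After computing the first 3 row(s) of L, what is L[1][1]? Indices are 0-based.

L[1][1] = 2

Step 1: L[0][0] = √(9) = 3.
  L[1][0] = (-3) / L[0][0] = -1.
Step 2: L[1][1] = √(4) = 2.
  L[2][0] = (-9) / L[0][0] = -3.
  L[2][1] = (2) / L[1][1] = 1.
Step 3: L[2][2] = √(1) = 1.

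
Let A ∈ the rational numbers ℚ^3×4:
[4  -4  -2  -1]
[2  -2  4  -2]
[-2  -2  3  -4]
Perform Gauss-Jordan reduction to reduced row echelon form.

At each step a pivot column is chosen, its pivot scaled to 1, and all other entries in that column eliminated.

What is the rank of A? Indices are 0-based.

rank = 3

pivot(0,0)=4: scale R0 → (1, -1, -1/2, -1/4)
  clear (1,0): R1 −= (2)R0 → (0, 0, 5, -3/2)
  clear (2,0): R2 −= (-2)R0 → (0, -4, 2, -9/2)
pivot(1,1): swap R1↔R2
pivot(1,1)=-4: scale R1 → (0, 1, -1/2, 9/8)
  clear (0,1): R0 −= (-1)R1 → (1, 0, -1, 7/8)
pivot(2,2)=5: scale R2 → (0, 0, 1, -3/10)
  clear (0,2): R0 −= (-1)R2 → (1, 0, 0, 23/40)
  clear (1,2): R1 −= (-1/2)R2 → (0, 1, 0, 39/40)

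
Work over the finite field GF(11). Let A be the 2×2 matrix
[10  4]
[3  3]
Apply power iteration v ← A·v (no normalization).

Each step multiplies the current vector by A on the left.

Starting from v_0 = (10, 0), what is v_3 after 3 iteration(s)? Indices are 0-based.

v_0 = (10, 0).
v_1 = A·v_0 = (1, 8).
v_2 = A·v_1 = (9, 5).
v_3 = A·v_2 = (0, 9).

v_3 = (0, 9)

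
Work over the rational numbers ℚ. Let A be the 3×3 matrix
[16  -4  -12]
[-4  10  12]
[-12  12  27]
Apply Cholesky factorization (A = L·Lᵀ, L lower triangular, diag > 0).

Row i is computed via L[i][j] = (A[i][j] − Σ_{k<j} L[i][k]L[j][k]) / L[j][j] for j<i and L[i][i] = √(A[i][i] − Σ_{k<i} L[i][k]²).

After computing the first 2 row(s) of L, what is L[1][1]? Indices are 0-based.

Step 1: L[0][0] = √(16) = 4.
  L[1][0] = (-4) / L[0][0] = -1.
Step 2: L[1][1] = √(9) = 3.

L[1][1] = 3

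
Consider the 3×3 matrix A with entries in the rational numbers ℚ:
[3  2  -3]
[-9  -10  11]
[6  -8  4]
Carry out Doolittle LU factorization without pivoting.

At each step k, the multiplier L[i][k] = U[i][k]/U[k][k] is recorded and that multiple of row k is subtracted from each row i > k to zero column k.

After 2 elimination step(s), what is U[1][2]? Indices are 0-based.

U[1][2] = 2

[col 0] pivot 3
  R1 -= -3*R0 → (0, -4, 2)  (L[1][0] := -3)
  R2 -= 2*R0 → (0, -12, 10)  (L[2][0] := 2)
[col 1] pivot -4
  R2 -= 3*R1 → (0, 0, 4)  (L[2][1] := 3)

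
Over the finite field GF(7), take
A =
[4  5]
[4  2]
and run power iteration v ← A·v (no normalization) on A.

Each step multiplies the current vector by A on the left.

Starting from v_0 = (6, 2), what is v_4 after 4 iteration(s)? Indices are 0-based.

v_0 = (6, 2).
v_1 = A·v_0 = (6, 0).
v_2 = A·v_1 = (3, 3).
v_3 = A·v_2 = (6, 4).
v_4 = A·v_3 = (2, 4).

v_4 = (2, 4)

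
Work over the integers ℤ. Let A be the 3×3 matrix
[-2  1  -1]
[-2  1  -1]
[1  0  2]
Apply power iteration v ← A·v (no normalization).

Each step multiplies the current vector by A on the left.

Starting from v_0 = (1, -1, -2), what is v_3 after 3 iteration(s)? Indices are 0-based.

v_0 = (1, -1, -2).
v_1 = A·v_0 = (-1, -1, -3).
v_2 = A·v_1 = (4, 4, -7).
v_3 = A·v_2 = (3, 3, -10).

v_3 = (3, 3, -10)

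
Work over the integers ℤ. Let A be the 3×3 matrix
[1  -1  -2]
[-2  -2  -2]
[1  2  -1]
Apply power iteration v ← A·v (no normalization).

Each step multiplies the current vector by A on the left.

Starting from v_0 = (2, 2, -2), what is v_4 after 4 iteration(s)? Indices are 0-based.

v_0 = (2, 2, -2).
v_1 = A·v_0 = (4, -4, 8).
v_2 = A·v_1 = (-8, -16, -12).
v_3 = A·v_2 = (32, 72, -28).
v_4 = A·v_3 = (16, -152, 204).

v_4 = (16, -152, 204)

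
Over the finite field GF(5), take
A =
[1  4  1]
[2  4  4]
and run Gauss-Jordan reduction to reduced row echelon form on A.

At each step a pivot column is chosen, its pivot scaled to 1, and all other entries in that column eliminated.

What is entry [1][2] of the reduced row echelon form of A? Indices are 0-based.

M[1][2] = 2

step 1: normalize row 0 (÷1) = (1, 4, 1)
  row 1: subtract 2×row0 = (0, 1, 2)
step 2: normalize row 1 (÷1) = (0, 1, 2)
  row 0: subtract 4×row1 = (1, 0, 3)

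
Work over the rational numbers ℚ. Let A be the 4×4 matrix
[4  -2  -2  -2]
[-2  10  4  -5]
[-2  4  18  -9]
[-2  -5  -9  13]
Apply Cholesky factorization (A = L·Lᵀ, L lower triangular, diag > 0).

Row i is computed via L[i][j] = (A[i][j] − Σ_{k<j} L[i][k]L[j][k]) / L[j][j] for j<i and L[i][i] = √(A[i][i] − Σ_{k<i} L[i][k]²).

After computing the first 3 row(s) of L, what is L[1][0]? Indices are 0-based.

L[1][0] = -1

Step 1: L[0][0] = √(4) = 2.
  L[1][0] = (-2) / L[0][0] = -1.
Step 2: L[1][1] = √(9) = 3.
  L[2][0] = (-2) / L[0][0] = -1.
  L[2][1] = (3) / L[1][1] = 1.
Step 3: L[2][2] = √(16) = 4.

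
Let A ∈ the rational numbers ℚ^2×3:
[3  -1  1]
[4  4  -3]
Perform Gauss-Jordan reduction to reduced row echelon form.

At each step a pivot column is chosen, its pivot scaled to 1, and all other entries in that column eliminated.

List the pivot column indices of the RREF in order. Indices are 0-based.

pivot columns: 0, 1

step 1: normalize row 0 (÷3) = (1, -1/3, 1/3)
  row 1: subtract 4×row0 = (0, 16/3, -13/3)
step 2: normalize row 1 (÷16/3) = (0, 1, -13/16)
  row 0: subtract -1/3×row1 = (1, 0, 1/16)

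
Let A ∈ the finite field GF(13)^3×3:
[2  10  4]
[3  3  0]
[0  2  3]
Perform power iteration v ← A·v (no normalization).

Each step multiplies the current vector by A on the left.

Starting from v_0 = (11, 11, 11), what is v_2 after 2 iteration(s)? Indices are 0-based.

v_2 = (10, 11, 11)

v_0 = (11, 11, 11).
v_1 = A·v_0 = (7, 1, 3).
v_2 = A·v_1 = (10, 11, 11).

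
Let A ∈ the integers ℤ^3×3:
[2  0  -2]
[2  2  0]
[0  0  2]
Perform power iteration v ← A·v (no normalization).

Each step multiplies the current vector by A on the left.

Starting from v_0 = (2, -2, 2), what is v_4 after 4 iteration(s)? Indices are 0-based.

v_0 = (2, -2, 2).
v_1 = A·v_0 = (0, 0, 4).
v_2 = A·v_1 = (-8, 0, 8).
v_3 = A·v_2 = (-32, -16, 16).
v_4 = A·v_3 = (-96, -96, 32).

v_4 = (-96, -96, 32)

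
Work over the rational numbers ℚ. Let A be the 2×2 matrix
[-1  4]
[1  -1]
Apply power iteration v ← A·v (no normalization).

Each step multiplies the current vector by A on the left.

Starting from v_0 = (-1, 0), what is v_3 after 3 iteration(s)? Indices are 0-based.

v_0 = (-1, 0).
v_1 = A·v_0 = (1, -1).
v_2 = A·v_1 = (-5, 2).
v_3 = A·v_2 = (13, -7).

v_3 = (13, -7)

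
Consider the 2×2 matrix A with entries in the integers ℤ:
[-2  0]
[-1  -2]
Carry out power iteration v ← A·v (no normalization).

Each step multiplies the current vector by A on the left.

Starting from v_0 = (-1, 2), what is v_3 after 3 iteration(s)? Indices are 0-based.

v_3 = (8, -4)

v_0 = (-1, 2).
v_1 = A·v_0 = (2, -3).
v_2 = A·v_1 = (-4, 4).
v_3 = A·v_2 = (8, -4).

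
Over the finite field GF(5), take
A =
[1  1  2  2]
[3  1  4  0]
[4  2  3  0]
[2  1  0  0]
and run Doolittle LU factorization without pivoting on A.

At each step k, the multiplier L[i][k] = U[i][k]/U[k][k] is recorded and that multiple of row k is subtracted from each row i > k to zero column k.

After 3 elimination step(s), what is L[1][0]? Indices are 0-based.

L[1][0] = 3

Step 1: pivot at (0,0) is 1.
  row1 ← row1 − (3)·row0  ⇒  L[1][0]=3, U row1=(0, 3, 3, 4)
  row2 ← row2 − (4)·row0  ⇒  L[2][0]=4, U row2=(0, 3, 0, 2)
  row3 ← row3 − (2)·row0  ⇒  L[3][0]=2, U row3=(0, 4, 1, 1)
Step 2: pivot at (1,1) is 3.
  row2 ← row2 − (1)·row1  ⇒  L[2][1]=1, U row2=(0, 0, 2, 3)
  row3 ← row3 − (3)·row1  ⇒  L[3][1]=3, U row3=(0, 0, 2, 4)
Step 3: pivot at (2,2) is 2.
  row3 ← row3 − (1)·row2  ⇒  L[3][2]=1, U row3=(0, 0, 0, 1)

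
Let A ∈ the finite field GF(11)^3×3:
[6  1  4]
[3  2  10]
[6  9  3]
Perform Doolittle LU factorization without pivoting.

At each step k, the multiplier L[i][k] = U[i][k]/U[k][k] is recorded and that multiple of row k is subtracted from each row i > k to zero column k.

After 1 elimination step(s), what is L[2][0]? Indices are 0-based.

L[2][0] = 1

[col 0] pivot 6
  R1 -= 6*R0 → (0, 7, 8)  (L[1][0] := 6)
  R2 -= 1*R0 → (0, 8, 10)  (L[2][0] := 1)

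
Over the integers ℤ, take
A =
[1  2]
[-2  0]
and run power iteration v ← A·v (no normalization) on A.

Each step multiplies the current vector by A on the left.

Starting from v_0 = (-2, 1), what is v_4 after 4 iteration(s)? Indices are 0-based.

v_0 = (-2, 1).
v_1 = A·v_0 = (0, 4).
v_2 = A·v_1 = (8, 0).
v_3 = A·v_2 = (8, -16).
v_4 = A·v_3 = (-24, -16).

v_4 = (-24, -16)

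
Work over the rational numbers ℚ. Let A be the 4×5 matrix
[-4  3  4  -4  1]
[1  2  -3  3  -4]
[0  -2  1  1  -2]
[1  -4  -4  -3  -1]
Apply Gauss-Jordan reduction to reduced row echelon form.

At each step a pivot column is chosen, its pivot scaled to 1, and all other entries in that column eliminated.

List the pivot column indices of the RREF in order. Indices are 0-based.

pivot(0,0)=-4: scale R0 → (1, -3/4, -1, 1, -1/4)
  clear (1,0): R1 −= (1)R0 → (0, 11/4, -2, 2, -15/4)
  clear (3,0): R3 −= (1)R0 → (0, -13/4, -3, -4, -3/4)
pivot(1,1)=11/4: scale R1 → (0, 1, -8/11, 8/11, -15/11)
  clear (0,1): R0 −= (-3/4)R1 → (1, 0, -17/11, 17/11, -14/11)
  clear (2,1): R2 −= (-2)R1 → (0, 0, -5/11, 27/11, -52/11)
  clear (3,1): R3 −= (-13/4)R1 → (0, 0, -59/11, -18/11, -57/11)
pivot(2,2)=-5/11: scale R2 → (0, 0, 1, -27/5, 52/5)
  clear (0,2): R0 −= (-17/11)R2 → (1, 0, 0, -34/5, 74/5)
  clear (1,2): R1 −= (-8/11)R2 → (0, 1, 0, -16/5, 31/5)
  clear (3,2): R3 −= (-59/11)R2 → (0, 0, 0, -153/5, 253/5)
pivot(3,3)=-153/5: scale R3 → (0, 0, 0, 1, -253/153)
  clear (0,3): R0 −= (-34/5)R3 → (1, 0, 0, 0, 32/9)
  clear (1,3): R1 −= (-16/5)R3 → (0, 1, 0, 0, 139/153)
  clear (2,3): R2 −= (-27/5)R3 → (0, 0, 1, 0, 25/17)

pivot columns: 0, 1, 2, 3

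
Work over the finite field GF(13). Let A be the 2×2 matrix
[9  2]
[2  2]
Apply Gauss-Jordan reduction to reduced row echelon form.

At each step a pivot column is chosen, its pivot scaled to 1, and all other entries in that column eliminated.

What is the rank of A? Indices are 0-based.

step 1: normalize row 0 (÷9) = (1, 6)
  row 1: subtract 2×row0 = (0, 3)
step 2: normalize row 1 (÷3) = (0, 1)
  row 0: subtract 6×row1 = (1, 0)

rank = 2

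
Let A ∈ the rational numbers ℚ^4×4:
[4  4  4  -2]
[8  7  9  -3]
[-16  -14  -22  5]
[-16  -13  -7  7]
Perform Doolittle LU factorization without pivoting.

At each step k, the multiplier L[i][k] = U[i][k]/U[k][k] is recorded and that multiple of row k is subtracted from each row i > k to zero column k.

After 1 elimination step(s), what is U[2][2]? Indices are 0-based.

U[2][2] = -6

Step 1: pivot at (0,0) is 4.
  row1 ← row1 − (2)·row0  ⇒  L[1][0]=2, U row1=(0, -1, 1, 1)
  row2 ← row2 − (-4)·row0  ⇒  L[2][0]=-4, U row2=(0, 2, -6, -3)
  row3 ← row3 − (-4)·row0  ⇒  L[3][0]=-4, U row3=(0, 3, 9, -1)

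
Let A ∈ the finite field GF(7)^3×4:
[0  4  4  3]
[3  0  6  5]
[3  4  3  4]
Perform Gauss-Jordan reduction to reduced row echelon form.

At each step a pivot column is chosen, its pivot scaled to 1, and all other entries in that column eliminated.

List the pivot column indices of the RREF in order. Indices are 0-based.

pivot columns: 0, 1, 3

[1] R0 <-> R1
[1] R0 /= 3  ⇒  (1, 0, 2, 4)
     R2 -= 3·R0  ⇒  (0, 4, 4, 6)
[2] R1 /= 4  ⇒  (0, 1, 1, 6)
     R2 -= 4·R1  ⇒  (0, 0, 0, 3)
column 2 empty below row 2
[3] R2 /= 3  ⇒  (0, 0, 0, 1)
     R0 -= 4·R2  ⇒  (1, 0, 2, 0)
     R1 -= 6·R2  ⇒  (0, 1, 1, 0)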